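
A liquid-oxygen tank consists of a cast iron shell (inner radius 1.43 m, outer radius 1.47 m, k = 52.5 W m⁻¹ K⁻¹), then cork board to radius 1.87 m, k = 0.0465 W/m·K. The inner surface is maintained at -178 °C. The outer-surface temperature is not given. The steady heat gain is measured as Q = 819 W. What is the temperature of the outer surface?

Series resistances:
  R_cast iron = (1/1.43 − 1/1.47)/(4πk) = 0.01903/(4π·52.5) = 2.884×10^-5 K/W
  R_cork board = (1/1.47 − 1/1.87)/(4πk) = 0.1455/(4π·0.0465) = 0.2490 K/W
ΣR = 0.2491 K/W
ΔT = Q·ΣR = 819 × 0.2491 = 204.0 K
Heat flows inward, so T_out = T_in + ΔT = -178 + 204.0 = 26.0 °C

T_out = 26.0 °C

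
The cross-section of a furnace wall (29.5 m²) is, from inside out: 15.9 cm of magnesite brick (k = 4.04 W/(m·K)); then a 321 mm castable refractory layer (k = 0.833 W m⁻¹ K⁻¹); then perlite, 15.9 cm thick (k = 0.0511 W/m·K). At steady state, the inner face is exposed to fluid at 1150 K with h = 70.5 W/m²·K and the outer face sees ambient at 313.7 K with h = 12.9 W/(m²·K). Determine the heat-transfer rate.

Resistance network (inner→outer):
  R_conv,in = 1/(hA) = 1/(70.5·29.5) = 4.808×10^-4 K/W
  R_magnesite brick = L/(kA) = 0.159/(4.04·29.5) = 0.001334 K/W
  R_castable refractory = L/(kA) = 0.321/(0.833·29.5) = 0.01306 K/W
  R_perlite = L/(kA) = 0.159/(0.0511·29.5) = 0.1055 K/W
  R_conv,out = 1/(hA) = 1/(12.9·29.5) = 0.002628 K/W
ΣR = 4.808×10^-4 + 0.001334 + 0.01306 + 0.1055 + 0.002628 = 0.1230 K/W
Q = ΔT/ΣR = (1150 K − 313.7 K)/0.1230 = 6800 W

Q = 6.80 kW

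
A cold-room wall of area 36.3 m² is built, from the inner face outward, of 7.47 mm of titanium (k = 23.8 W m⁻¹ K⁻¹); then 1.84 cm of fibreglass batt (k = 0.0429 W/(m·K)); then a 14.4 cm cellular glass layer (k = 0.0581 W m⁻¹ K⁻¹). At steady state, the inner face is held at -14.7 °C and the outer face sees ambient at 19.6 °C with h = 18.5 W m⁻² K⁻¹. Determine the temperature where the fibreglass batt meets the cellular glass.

Resistance network (inner→outer):
  R_titanium = L/(kA) = 0.00747/(23.8·36.3) = 8.646×10^-6 K/W
  R_fibreglass batt = L/(kA) = 0.0184/(0.0429·36.3) = 0.01182 K/W
  R_cellular glass = L/(kA) = 0.144/(0.0581·36.3) = 0.06828 K/W
  R_conv,out = 1/(hA) = 1/(18.5·36.3) = 0.001489 K/W
ΣR = 8.646×10^-6 + 0.01182 + 0.06828 + 0.001489 = 0.08160 K/W
Q = ΔT/ΣR = (-14.7 °C − 19.6 °C)/0.08160 = -420.3 W
From the inner boundary to the fibreglass batt/cellular glass interface, ΣR_partial = 0.01183 K/W.
T_interface = T_in − Q·ΣR_partial = -14.7 °C − (-420.3)(0.01183) = -9.73 °C

T = -9.73 °C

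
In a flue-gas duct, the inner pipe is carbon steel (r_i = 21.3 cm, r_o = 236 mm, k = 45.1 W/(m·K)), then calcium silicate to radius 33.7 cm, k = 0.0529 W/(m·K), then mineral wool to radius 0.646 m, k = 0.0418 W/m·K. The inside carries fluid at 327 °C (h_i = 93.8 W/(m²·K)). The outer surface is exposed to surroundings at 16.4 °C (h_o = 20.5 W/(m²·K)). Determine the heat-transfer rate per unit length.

Q' = 87.0 W/m

Resistance network (inner→outer):
  R'_conv,in = 1/(2πr h) = 1/(2π·0.213·93.8) = 0.007966 m·K/W
  R'_carbon steel = ln(0.236/0.213)/(2πk) = 0.1025/(2π·45.1) = 3.619×10^-4 m·K/W
  R'_calcium silicate = ln(0.337/0.236)/(2πk) = 0.3563/(2π·0.0529) = 1.072 m·K/W
  R'_mineral wool = ln(0.646/0.337)/(2πk) = 0.6507/(2π·0.0418) = 2.478 m·K/W
  R'_conv,out = 1/(2πr h) = 1/(2π·0.646·20.5) = 0.01202 m·K/W
ΣR = 0.007966 + 3.619×10^-4 + 1.072 + 2.478 + 0.01202 = 3.570 m·K/W
Q' = ΔT/ΣR = (327 °C − 16.4 °C)/3.570 = 87.0 W/m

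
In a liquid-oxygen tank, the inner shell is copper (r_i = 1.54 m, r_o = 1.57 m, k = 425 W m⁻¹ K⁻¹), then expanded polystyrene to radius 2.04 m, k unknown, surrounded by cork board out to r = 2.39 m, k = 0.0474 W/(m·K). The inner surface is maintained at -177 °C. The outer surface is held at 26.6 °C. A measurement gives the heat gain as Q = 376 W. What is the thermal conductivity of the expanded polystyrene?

ΣR = ΔT/Q = |-177 − 26.6|/376 = 0.5415 K/W
Known resistances:
  R_copper = (1/1.54 − 1/1.57)/(4πk) = 0.01241/(4π·425) = 2.323×10^-6 K/W
  R_cork board = (1/2.04 − 1/2.39)/(4πk) = 0.07179/(4π·0.0474) = 0.1205 K/W
R_expanded polystyrene = ΣR − ΣR_known = 0.5415 − 0.1205 = 0.4210 K/W
(1/r₁−1/r₂)/(4πk) = 0.4210 ⇒ k = 0.1467/(4π·0.4210) = 0.0277 W/m·K

k = 0.0277 W/m·K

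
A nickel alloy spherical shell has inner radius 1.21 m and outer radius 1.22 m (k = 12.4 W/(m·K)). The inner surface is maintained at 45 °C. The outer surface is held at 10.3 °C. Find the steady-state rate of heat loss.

Q = 4πk·ΔT/(1/r₁ − 1/r₂) = 4π × 12.4 × 34.7 / (1/1.21 − 1/1.22) = 7.98×10^5 W

Q = 798 kW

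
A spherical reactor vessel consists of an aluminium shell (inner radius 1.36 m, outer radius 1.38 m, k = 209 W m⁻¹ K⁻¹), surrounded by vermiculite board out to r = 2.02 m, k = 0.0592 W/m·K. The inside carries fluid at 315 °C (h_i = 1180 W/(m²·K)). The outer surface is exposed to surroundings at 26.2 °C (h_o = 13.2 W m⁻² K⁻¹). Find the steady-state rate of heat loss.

Series thermal resistances, inner to outer:
  R_conv,in = 1/(4πr²h) = 1/(4π·1.36²·1180) = 3.646×10^-5 K/W
  R_aluminium = (1/1.36 − 1/1.38)/(4πk) = 0.01066/(4π·209) = 4.057×10^-6 K/W
  R_vermiculite board = (1/1.38 − 1/2.02)/(4πk) = 0.2296/(4π·0.0592) = 0.3086 K/W
  R_conv,out = 1/(4πr²h) = 1/(4π·2.02²·13.2) = 0.001477 K/W
ΣR = 3.646×10^-5 + 4.057×10^-6 + 0.3086 + 0.001477 = 0.3101 K/W
Q = ΔT/ΣR = (315 °C − 26.2 °C)/0.3101 = 931 W

Q = 931 W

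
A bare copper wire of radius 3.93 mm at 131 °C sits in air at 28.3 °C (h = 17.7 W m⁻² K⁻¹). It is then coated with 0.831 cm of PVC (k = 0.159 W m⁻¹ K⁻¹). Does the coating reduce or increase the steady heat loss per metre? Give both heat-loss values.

Critical radius for a cylinder: r_cr = k/h = 0.00898 m = 0.898 cm.
Outer radius after coating: r₂ = 0.00393 + 0.00831 = 0.01224 m.
r₁ < r_cr < r₂: heat loss rises to a maximum at r_cr then falls. Whether the coating helps depends on whether Q(r₂) has dropped back below Q(r₁).
Bare: R = 1/(2πr₁h) = 2.288 m·K/W; Q = 102.7/2.288 = 44.9 W/m.
Coated: R = R_cond + R_conv = 1.872 m·K/W; Q = 102.7/1.872 = 54.9 W/m.

increases: 44.9 → 54.9 W/m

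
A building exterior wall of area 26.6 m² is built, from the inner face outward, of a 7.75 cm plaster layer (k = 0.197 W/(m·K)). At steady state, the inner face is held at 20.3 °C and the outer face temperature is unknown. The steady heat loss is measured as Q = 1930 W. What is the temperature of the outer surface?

Series resistances:
  R_plaster = L/(kA) = 0.0775/(0.197·26.6) = 0.01479 K/W
ΣR = 0.01479 K/W
ΔT = Q·ΣR = 1930 × 0.01479 = 28.54 K
Heat flows outward, so T_out = T_in − ΔT = 20.3 − 28.54 = -8.24 °C

T_out = -8.24 °C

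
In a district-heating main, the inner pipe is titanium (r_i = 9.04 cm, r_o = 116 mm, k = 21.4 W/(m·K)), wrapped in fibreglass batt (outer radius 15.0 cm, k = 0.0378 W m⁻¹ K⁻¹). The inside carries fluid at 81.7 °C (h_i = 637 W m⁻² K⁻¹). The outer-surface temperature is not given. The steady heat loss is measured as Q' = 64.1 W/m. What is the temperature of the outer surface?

T_out = 12.0 °C

Series resistances:
  R'_conv,in = 1/(2πr h) = 1/(2π·0.0904·637) = 0.002764 m·K/W
  R'_titanium = ln(0.116/0.0904)/(2πk) = 0.2493/(2π·21.4) = 0.001854 m·K/W
  R'_fibreglass batt = ln(0.150/0.116)/(2πk) = 0.2570/(2π·0.0378) = 1.082 m·K/W
ΣR = 1.087 m·K/W
ΔT = Q'·ΣR = 64.1 × 1.087 = 69.68 K
Heat flows outward, so T_out = T_in − ΔT = 81.7 − 69.68 = 12.0 °C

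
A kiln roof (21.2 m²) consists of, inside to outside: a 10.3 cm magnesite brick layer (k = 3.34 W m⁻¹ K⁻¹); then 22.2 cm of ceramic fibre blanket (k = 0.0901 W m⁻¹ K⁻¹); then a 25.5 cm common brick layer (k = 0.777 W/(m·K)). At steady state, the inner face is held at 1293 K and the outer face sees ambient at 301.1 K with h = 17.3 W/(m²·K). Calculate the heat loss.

Series thermal resistances, inner to outer:
  R_magnesite brick = L/(kA) = 0.103/(3.34·21.2) = 0.001455 K/W
  R_ceramic fibre blanket = L/(kA) = 0.222/(0.0901·21.2) = 0.1162 K/W
  R_common brick = L/(kA) = 0.255/(0.777·21.2) = 0.01548 K/W
  R_conv,out = 1/(hA) = 1/(17.3·21.2) = 0.002727 K/W
ΣR = 0.001455 + 0.1162 + 0.01548 + 0.002727 = 0.1359 K/W
Q = ΔT/ΣR = (1293 K − 301.1 K)/0.1359 = 7300 W

Q = 7.30 kW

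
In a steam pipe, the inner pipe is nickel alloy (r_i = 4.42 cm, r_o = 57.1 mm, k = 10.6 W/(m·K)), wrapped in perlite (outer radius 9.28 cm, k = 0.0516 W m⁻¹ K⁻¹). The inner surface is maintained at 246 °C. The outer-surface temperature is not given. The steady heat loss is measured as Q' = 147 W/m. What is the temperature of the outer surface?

T_out = 25.2 °C

Sum the resistances:
  R'_nickel alloy = ln(0.0571/0.0442)/(2πk) = 0.2561/(2π·10.6) = 0.003845 m·K/W
  R'_perlite = ln(0.0928/0.0571)/(2πk) = 0.4856/(2π·0.0516) = 1.498 m·K/W
ΣR = 1.502 m·K/W
ΔT = Q'·ΣR = 147 × 1.502 = 220.8 K
Heat flows outward, so T_out = T_in − ΔT = 246 − 220.8 = 25.2 °C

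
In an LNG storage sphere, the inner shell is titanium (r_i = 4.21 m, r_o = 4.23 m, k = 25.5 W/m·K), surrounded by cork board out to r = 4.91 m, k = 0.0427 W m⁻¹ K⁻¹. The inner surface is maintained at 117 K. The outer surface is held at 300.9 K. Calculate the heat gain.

Treat each layer as a resistance in series:
  R_titanium = (1/4.21 − 1/4.23)/(4πk) = 0.001123/(4π·25.5) = 3.505×10^-6 K/W
  R_cork board = (1/4.23 − 1/4.91)/(4πk) = 0.03274/(4π·0.0427) = 0.06102 K/W
ΣR = 3.505×10^-6 + 0.06102 = 0.06102 K/W
Q = ΔT/ΣR = (117 K − 300.9 K)/0.06102 = -3010 W
(Negative Q ⇒ heat flows inward; heat gain = 3010 W.)

Q = 3.01 kW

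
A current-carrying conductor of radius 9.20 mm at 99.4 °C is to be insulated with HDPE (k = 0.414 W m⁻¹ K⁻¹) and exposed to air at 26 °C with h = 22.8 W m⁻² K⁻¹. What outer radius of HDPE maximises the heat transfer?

r_cr = 1.82 cm

For a cylinder, r_cr = k_ins/h = 0.414/22.8 = 0.0182 m = 1.82 cm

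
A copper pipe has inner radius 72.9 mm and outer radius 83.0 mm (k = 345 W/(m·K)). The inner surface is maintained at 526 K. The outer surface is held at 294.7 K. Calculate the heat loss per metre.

Q' = 2πk·ΔT/ln(r₂/r₁) = 2π × 345 × 231.3 / ln(0.0830/0.0729) = 3.86×10^6 W/m

Q' = 3.86×10^6 W/m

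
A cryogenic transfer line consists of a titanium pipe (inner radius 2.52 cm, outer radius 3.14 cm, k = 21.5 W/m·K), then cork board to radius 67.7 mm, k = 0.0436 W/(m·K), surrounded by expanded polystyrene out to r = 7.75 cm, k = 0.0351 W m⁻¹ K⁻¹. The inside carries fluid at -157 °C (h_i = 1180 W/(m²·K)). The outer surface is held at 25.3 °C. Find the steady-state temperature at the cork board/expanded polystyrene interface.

Resistance network (inner→outer):
  R'_conv,in = 1/(2πr h) = 1/(2π·0.0252·1180) = 0.005352 m·K/W
  R'_titanium = ln(0.0314/0.0252)/(2πk) = 0.2200/(2π·21.5) = 0.001628 m·K/W
  R'_cork board = ln(0.0677/0.0314)/(2πk) = 0.7683/(2π·0.0436) = 2.804 m·K/W
  R'_expanded polystyrene = ln(0.0775/0.0677)/(2πk) = 0.1352/(2π·0.0351) = 0.6130 m·K/W
ΣR = 0.005352 + 0.001628 + 2.804 + 0.6130 = 3.424 m·K/W
Q' = ΔT/ΣR = (-157 °C − 25.3 °C)/3.424 = -53.24 W/m
From the inner boundary to the cork board/expanded polystyrene interface, ΣR_partial = 2.811 m·K/W.
T_interface = T_in − Q'·ΣR_partial = -157 °C − (-53.24)(2.811) = -7.3 °C

T = -7.3 °C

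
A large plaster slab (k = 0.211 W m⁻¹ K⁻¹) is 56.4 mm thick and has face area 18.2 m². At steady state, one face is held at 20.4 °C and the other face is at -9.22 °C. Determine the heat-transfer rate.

Q = 2.02 kW

Q = kA·ΔT/L = 0.211 × 18.2 × |20.4 °C − -9.22 °C| / 0.0564 = 2020 W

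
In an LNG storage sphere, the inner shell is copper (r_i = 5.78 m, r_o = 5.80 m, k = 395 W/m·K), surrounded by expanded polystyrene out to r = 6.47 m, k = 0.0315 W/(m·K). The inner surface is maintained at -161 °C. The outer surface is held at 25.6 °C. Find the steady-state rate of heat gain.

Q = 4140 W

Resistance network (inner→outer):
  R_copper = (1/5.78 − 1/5.80)/(4πk) = 5.966×10^-4/(4π·395) = 1.202×10^-7 K/W
  R_expanded polystyrene = (1/5.80 − 1/6.47)/(4πk) = 0.01785/(4π·0.0315) = 0.04510 K/W
ΣR = 1.202×10^-7 + 0.04510 = 0.04510 K/W
Q = ΔT/ΣR = (-161 °C − 25.6 °C)/0.04510 = -4140 W
(Negative Q ⇒ heat flows inward; heat gain = 4140 W.)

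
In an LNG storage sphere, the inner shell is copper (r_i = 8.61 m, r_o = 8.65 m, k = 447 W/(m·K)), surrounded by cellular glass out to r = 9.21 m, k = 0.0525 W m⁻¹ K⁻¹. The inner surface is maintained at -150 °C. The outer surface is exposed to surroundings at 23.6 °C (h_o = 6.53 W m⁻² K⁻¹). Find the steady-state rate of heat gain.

Q = 16100 W

Series thermal resistances, inner to outer:
  R_copper = (1/8.61 − 1/8.65)/(4πk) = 5.371×10^-4/(4π·447) = 9.561×10^-8 K/W
  R_cellular glass = (1/8.65 − 1/9.21)/(4πk) = 0.007029/(4π·0.0525) = 0.01065 K/W
  R_conv,out = 1/(4πr²h) = 1/(4π·9.21²·6.53) = 1.437×10^-4 K/W
ΣR = 9.561×10^-8 + 0.01065 + 1.437×10^-4 = 0.01079 K/W
Q = ΔT/ΣR = (-150 °C − 23.6 °C)/0.01079 = -16100 W
(Negative Q ⇒ heat flows inward; heat gain = 16100 W.)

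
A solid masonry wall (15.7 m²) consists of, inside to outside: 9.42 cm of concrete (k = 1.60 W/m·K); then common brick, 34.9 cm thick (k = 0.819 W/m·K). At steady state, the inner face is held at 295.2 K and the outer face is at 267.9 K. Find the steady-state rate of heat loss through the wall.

Series thermal resistances, inner to outer:
  R_concrete = L/(kA) = 0.0942/(1.60·15.7) = 0.003750 K/W
  R_common brick = L/(kA) = 0.349/(0.819·15.7) = 0.02714 K/W
ΣR = 0.003750 + 0.02714 = 0.03089 K/W
Q = ΔT/ΣR = (295.2 K − 267.9 K)/0.03089 = 884 W

Q = 884 W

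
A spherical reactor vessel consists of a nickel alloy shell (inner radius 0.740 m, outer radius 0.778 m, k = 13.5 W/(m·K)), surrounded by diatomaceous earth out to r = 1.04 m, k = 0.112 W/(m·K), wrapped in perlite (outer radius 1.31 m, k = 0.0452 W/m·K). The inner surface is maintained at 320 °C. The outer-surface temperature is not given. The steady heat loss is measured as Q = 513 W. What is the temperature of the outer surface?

T_out = 22.8 °C

Series resistances:
  R_nickel alloy = (1/0.740 − 1/0.778)/(4πk) = 0.06600/(4π·13.5) = 3.891×10^-4 K/W
  R_diatomaceous earth = (1/0.778 − 1/1.04)/(4πk) = 0.3238/(4π·0.112) = 0.2301 K/W
  R_perlite = (1/1.04 − 1/1.31)/(4πk) = 0.1982/(4π·0.0452) = 0.3489 K/W
ΣR = 0.5794 K/W
ΔT = Q·ΣR = 513 × 0.5794 = 297.2 K
Heat flows outward, so T_out = T_in − ΔT = 320 − 297.2 = 22.8 °C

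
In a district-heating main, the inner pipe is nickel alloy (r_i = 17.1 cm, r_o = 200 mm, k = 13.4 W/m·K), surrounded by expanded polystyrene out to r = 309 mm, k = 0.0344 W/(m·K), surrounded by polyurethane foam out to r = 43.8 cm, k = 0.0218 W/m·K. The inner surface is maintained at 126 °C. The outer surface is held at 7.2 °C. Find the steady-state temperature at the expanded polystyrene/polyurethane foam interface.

Series thermal resistances, inner to outer:
  R'_nickel alloy = ln(0.200/0.171)/(2πk) = 0.1567/(2π·13.4) = 0.001861 m·K/W
  R'_expanded polystyrene = ln(0.309/0.200)/(2πk) = 0.4350/(2π·0.0344) = 2.013 m·K/W
  R'_polyurethane foam = ln(0.438/0.309)/(2πk) = 0.3489/(2π·0.0218) = 2.547 m·K/W
ΣR = 0.001861 + 2.013 + 2.547 = 4.562 m·K/W
Q' = ΔT/ΣR = (126 °C − 7.2 °C)/4.562 = 26.04 W/m
From the inner boundary to the expanded polystyrene/polyurethane foam interface, ΣR_partial = 2.015 m·K/W.
T_interface = T_in − Q'·ΣR_partial = 126 °C − (26.04)(2.015) = 73.5 °C

T = 73.5 °C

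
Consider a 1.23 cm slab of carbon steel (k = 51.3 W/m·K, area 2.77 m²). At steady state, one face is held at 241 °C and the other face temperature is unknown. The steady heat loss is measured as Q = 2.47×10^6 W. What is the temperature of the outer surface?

T_out = 27.2 °C

Sum the resistances:
  R_carbon steel = L/(kA) = 0.0123/(51.3·2.77) = 8.656×10^-5 K/W
ΣR = 8.656×10^-5 K/W
ΔT = Q·ΣR = 2.47×10^6 × 8.656×10^-5 = 213.8 K
Heat flows outward, so T_out = T_in − ΔT = 241 − 213.8 = 27.2 °C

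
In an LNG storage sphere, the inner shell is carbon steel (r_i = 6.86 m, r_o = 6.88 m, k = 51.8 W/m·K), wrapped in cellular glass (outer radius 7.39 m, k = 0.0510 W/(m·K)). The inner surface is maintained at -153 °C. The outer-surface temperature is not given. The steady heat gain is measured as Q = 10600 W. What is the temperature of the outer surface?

T_out = 12.9 °C

Series resistances:
  R_carbon steel = (1/6.86 − 1/6.88)/(4πk) = 4.238×10^-4/(4π·51.8) = 6.510×10^-7 K/W
  R_cellular glass = (1/6.88 − 1/7.39)/(4πk) = 0.01003/(4π·0.0510) = 0.01565 K/W
ΣR = 0.01565 K/W
ΔT = Q·ΣR = 10600 × 0.01565 = 165.9 K
Heat flows inward, so T_out = T_in + ΔT = -153 + 165.9 = 12.9 °C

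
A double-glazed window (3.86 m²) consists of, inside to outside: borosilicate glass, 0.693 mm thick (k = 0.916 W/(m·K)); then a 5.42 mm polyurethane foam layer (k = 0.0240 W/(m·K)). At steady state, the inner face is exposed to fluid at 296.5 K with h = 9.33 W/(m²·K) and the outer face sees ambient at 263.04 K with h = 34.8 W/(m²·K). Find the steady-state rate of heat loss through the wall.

Q = 356 W

Treat each layer as a resistance in series:
  R_conv,in = 1/(hA) = 1/(9.33·3.86) = 0.02777 K/W
  R_borosilicate glass = L/(kA) = 6.93×10^-4/(0.916·3.86) = 1.960×10^-4 K/W
  R_polyurethane foam = L/(kA) = 0.00542/(0.0240·3.86) = 0.05851 K/W
  R_conv,out = 1/(hA) = 1/(34.8·3.86) = 0.007444 K/W
ΣR = 0.02777 + 1.960×10^-4 + 0.05851 + 0.007444 = 0.09392 K/W
Q = ΔT/ΣR = (296.5 K − 263.04 K)/0.09392 = 356 W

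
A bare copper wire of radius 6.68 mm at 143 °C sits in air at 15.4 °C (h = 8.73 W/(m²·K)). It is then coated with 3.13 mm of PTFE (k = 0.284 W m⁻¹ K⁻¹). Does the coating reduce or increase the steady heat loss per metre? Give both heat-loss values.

Critical radius for a cylinder: r_cr = k/h = 0.0325 m = 3.25 cm.
Outer radius after coating: r₂ = 0.00668 + 0.00313 = 0.00981 m.
Since r₁ < r_cr and r₂ ≤ r_cr, the coating moves toward the maximum at r_cr — heat loss rises.
Bare: R = 1/(2πr₁h) = 2.729 m·K/W; Q = 127.6/2.729 = 46.8 W/m.
Coated: R = R_cond + R_conv = 2.074 m·K/W; Q = 127.6/2.074 = 61.5 W/m.

increases: 46.8 → 61.5 W/m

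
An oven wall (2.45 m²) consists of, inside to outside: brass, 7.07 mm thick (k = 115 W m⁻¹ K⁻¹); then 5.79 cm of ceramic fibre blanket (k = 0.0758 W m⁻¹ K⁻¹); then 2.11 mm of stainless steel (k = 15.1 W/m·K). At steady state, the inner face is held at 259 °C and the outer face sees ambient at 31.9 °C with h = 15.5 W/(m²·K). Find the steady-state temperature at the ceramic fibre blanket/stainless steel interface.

T = 49.6 °C

Resistance network (inner→outer):
  R_brass = L/(kA) = 0.00707/(115·2.45) = 2.509×10^-5 K/W
  R_ceramic fibre blanket = L/(kA) = 0.0579/(0.0758·2.45) = 0.3118 K/W
  R_stainless steel = L/(kA) = 0.00211/(15.1·2.45) = 5.703×10^-5 K/W
  R_conv,out = 1/(hA) = 1/(15.5·2.45) = 0.02633 K/W
ΣR = 2.509×10^-5 + 0.3118 + 5.703×10^-5 + 0.02633 = 0.3382 K/W
Q = ΔT/ΣR = (259 °C − 31.9 °C)/0.3382 = 671.5 W
From the inner boundary to the ceramic fibre blanket/stainless steel interface, ΣR_partial = 0.3118 K/W.
T_interface = T_in − Q·ΣR_partial = 259 °C − (671.5)(0.3118) = 49.6 °C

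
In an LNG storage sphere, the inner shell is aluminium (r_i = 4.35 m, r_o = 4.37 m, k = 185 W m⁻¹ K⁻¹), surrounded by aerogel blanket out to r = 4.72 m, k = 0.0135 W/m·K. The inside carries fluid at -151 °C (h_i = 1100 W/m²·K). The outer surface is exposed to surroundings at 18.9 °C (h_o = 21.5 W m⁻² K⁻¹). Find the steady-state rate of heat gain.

Q = 1700 W

Series thermal resistances, inner to outer:
  R_conv,in = 1/(4πr²h) = 1/(4π·4.35²·1100) = 3.823×10^-6 K/W
  R_aluminium = (1/4.35 − 1/4.37)/(4πk) = 0.001052/(4π·185) = 4.526×10^-7 K/W
  R_aerogel blanket = (1/4.37 − 1/4.72)/(4πk) = 0.01697/(4π·0.0135) = 0.1000 K/W
  R_conv,out = 1/(4πr²h) = 1/(4π·4.72²·21.5) = 1.661×10^-4 K/W
ΣR = 3.823×10^-6 + 4.526×10^-7 + 0.1000 + 1.661×10^-4 = 0.1002 K/W
Q = ΔT/ΣR = (-151 °C − 18.9 °C)/0.1002 = -1700 W
(Negative Q ⇒ heat flows inward; heat gain = 1700 W.)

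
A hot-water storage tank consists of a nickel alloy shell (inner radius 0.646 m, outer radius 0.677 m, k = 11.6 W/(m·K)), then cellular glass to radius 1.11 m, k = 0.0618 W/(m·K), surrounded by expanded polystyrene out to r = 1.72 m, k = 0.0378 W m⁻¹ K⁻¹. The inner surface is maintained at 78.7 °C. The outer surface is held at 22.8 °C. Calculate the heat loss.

Q = 39.5 W

Resistance network (inner→outer):
  R_nickel alloy = (1/0.646 − 1/0.677)/(4πk) = 0.07088/(4π·11.6) = 4.863×10^-4 K/W
  R_cellular glass = (1/0.677 − 1/1.11)/(4πk) = 0.5762/(4π·0.0618) = 0.7420 K/W
  R_expanded polystyrene = (1/1.11 − 1/1.72)/(4πk) = 0.3195/(4π·0.0378) = 0.6726 K/W
ΣR = 4.863×10^-4 + 0.7420 + 0.6726 = 1.415 K/W
Q = ΔT/ΣR = (78.7 °C − 22.8 °C)/1.415 = 39.5 W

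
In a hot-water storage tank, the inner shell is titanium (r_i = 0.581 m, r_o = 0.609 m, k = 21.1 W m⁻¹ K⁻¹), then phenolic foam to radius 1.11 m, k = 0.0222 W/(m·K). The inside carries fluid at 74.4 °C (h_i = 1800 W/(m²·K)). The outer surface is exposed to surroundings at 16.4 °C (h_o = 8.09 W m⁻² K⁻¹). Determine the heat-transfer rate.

Q = 21.8 W

Treat each layer as a resistance in series:
  R_conv,in = 1/(4πr²h) = 1/(4π·0.581²·1800) = 1.310×10^-4 K/W
  R_titanium = (1/0.581 − 1/0.609)/(4πk) = 0.07913/(4π·21.1) = 2.985×10^-4 K/W
  R_phenolic foam = (1/0.609 − 1/1.11)/(4πk) = 0.7411/(4π·0.0222) = 2.657 K/W
  R_conv,out = 1/(4πr²h) = 1/(4π·1.11²·8.09) = 0.007984 K/W
ΣR = 1.310×10^-4 + 2.985×10^-4 + 2.657 + 0.007984 = 2.665 K/W
Q = ΔT/ΣR = (74.4 °C − 16.4 °C)/2.665 = 21.8 W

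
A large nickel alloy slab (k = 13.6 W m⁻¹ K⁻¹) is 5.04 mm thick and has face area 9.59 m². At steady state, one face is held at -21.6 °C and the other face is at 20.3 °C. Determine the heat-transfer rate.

Q = kA·ΔT/L = 13.6 × 9.59 × |-21.6 °C − 20.3 °C| / 0.00504 = 1.08×10^6 W

Q = 1.08×10^6 W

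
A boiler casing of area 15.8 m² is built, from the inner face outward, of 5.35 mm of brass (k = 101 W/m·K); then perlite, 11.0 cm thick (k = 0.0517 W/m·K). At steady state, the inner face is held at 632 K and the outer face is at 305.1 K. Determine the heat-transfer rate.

Q = 2.43 kW

Treat each layer as a resistance in series:
  R_brass = L/(kA) = 0.00535/(101·15.8) = 3.353×10^-6 K/W
  R_perlite = L/(kA) = 0.110/(0.0517·15.8) = 0.1347 K/W
ΣR = 3.353×10^-6 + 0.1347 = 0.1347 K/W
Q = ΔT/ΣR = (632 K − 305.1 K)/0.1347 = 2430 W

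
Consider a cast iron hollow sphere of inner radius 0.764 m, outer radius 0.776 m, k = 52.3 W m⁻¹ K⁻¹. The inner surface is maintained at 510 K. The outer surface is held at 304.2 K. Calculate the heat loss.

Q = 6680 kW

Q = 4πk·ΔT/(1/r₁ − 1/r₂) = 4π × 52.3 × 205.8 / (1/0.764 − 1/0.776) = 6.68×10^6 W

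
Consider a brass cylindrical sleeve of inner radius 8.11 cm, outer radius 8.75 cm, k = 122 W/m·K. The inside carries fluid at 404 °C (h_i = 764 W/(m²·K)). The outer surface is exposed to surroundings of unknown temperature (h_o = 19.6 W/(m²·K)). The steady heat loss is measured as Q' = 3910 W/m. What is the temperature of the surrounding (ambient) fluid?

Series resistances:
  R'_conv,in = 1/(2πr h) = 1/(2π·0.0811·764) = 0.002569 m·K/W
  R'_brass = ln(0.0875/0.0811)/(2πk) = 0.07596/(2π·122) = 9.909×10^-5 m·K/W
  R'_conv,out = 1/(2πr h) = 1/(2π·0.0875·19.6) = 0.09280 m·K/W
ΣR = 0.09547 m·K/W
ΔT = Q'·ΣR = 3910 × 0.09547 = 373.3 K
Heat flows outward, so T_out = T_in − ΔT = 404 − 373.3 = 30.7 °C

T_out = 30.7 °C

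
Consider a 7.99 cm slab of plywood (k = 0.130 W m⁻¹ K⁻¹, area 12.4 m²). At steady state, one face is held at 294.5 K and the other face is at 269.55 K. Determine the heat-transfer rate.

Q = 503 W

Q = kA·ΔT/L = 0.130 × 12.4 × |294.5 K − 269.55 K| / 0.0799 = 503 W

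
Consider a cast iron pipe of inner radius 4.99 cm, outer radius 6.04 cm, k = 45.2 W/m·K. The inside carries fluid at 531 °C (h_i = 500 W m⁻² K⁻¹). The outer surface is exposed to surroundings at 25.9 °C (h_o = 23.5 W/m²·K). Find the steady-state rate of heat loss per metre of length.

Q' = 4240 W/m

Treat each layer as a resistance in series:
  R'_conv,in = 1/(2πr h) = 1/(2π·0.0499·500) = 0.006379 m·K/W
  R'_cast iron = ln(0.0604/0.0499)/(2πk) = 0.1910/(2π·45.2) = 6.724×10^-4 m·K/W
  R'_conv,out = 1/(2πr h) = 1/(2π·0.0604·23.5) = 0.1121 m·K/W
ΣR = 0.006379 + 6.724×10^-4 + 0.1121 = 0.1192 m·K/W
Q' = ΔT/ΣR = (531 °C − 25.9 °C)/0.1192 = 4240 W/m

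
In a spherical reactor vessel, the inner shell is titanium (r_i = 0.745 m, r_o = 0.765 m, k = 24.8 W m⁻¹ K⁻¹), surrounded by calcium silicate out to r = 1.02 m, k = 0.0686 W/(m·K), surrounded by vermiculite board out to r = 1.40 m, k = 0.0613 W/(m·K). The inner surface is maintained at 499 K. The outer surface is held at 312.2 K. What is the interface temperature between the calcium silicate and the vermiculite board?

Treat each layer as a resistance in series:
  R_titanium = (1/0.745 − 1/0.765)/(4πk) = 0.03509/(4π·24.8) = 1.126×10^-4 K/W
  R_calcium silicate = (1/0.765 − 1/1.02)/(4πk) = 0.3268/(4π·0.0686) = 0.3791 K/W
  R_vermiculite board = (1/1.02 − 1/1.40)/(4πk) = 0.2661/(4π·0.0613) = 0.3454 K/W
ΣR = 1.126×10^-4 + 0.3791 + 0.3454 = 0.7246 K/W
Q = ΔT/ΣR = (499 K − 312.2 K)/0.7246 = 257.8 W
From the inner boundary to the calcium silicate/vermiculite board interface, ΣR_partial = 0.3792 K/W.
T_interface = T_in − Q·ΣR_partial = 499 K − (257.8)(0.3792) = 401 K

T = 401 K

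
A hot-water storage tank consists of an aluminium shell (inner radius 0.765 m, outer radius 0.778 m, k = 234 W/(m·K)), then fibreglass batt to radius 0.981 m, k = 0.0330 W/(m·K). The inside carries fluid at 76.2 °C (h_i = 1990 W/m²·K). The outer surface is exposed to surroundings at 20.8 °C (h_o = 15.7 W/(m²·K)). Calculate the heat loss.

Treat each layer as a resistance in series:
  R_conv,in = 1/(4πr²h) = 1/(4π·0.765²·1990) = 6.833×10^-5 K/W
  R_aluminium = (1/0.765 − 1/0.778)/(4πk) = 0.02184/(4π·234) = 7.428×10^-6 K/W
  R_fibreglass batt = (1/0.778 − 1/0.981)/(4πk) = 0.2660/(4π·0.0330) = 0.6414 K/W
  R_conv,out = 1/(4πr²h) = 1/(4π·0.981²·15.7) = 0.005267 K/W
ΣR = 6.833×10^-5 + 7.428×10^-6 + 0.6414 + 0.005267 = 0.6467 K/W
Q = ΔT/ΣR = (76.2 °C − 20.8 °C)/0.6467 = 85.7 W

Q = 85.7 W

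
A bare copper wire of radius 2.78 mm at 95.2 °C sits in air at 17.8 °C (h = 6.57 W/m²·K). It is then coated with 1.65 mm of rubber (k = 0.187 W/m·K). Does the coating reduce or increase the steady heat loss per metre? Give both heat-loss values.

Critical radius for a cylinder: r_cr = k/h = 0.0285 m = 2.85 cm.
Outer radius after coating: r₂ = 0.00278 + 0.00165 = 0.00443 m.
Since r₁ < r_cr and r₂ ≤ r_cr, the coating moves toward the maximum at r_cr — heat loss rises.
Bare: R = 1/(2πr₁h) = 8.714 m·K/W; Q = 77.4/8.714 = 8.88 W/m.
Coated: R = R_cond + R_conv = 5.865 m·K/W; Q = 77.4/5.865 = 13.2 W/m.

increases: 8.88 → 13.2 W/m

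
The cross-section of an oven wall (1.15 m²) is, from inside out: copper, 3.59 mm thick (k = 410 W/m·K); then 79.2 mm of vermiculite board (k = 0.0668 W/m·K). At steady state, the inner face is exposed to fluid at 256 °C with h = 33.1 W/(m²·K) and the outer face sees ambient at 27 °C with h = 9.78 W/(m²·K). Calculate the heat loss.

Q = 200 W

Series thermal resistances, inner to outer:
  R_conv,in = 1/(hA) = 1/(33.1·1.15) = 0.02627 K/W
  R_copper = L/(kA) = 0.00359/(410·1.15) = 7.614×10^-6 K/W
  R_vermiculite board = L/(kA) = 0.0792/(0.0668·1.15) = 1.031 K/W
  R_conv,out = 1/(hA) = 1/(9.78·1.15) = 0.08891 K/W
ΣR = 0.02627 + 7.614×10^-6 + 1.031 + 0.08891 = 1.146 K/W
Q = ΔT/ΣR = (256 °C − 27 °C)/1.146 = 200 W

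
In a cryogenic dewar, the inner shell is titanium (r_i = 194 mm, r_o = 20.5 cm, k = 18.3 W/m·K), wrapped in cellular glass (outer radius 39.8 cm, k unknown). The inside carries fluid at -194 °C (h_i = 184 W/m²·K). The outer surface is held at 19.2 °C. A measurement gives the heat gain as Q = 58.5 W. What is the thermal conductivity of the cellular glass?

ΣR = ΔT/Q = |-194 − 19.2|/58.5 = 3.644 K/W
Known resistances:
  R_conv,in = 1/(4πr²h) = 1/(4π·0.194²·184) = 0.01149 K/W
  R_titanium = (1/0.194 − 1/0.205)/(4πk) = 0.2766/(4π·18.3) = 0.001203 K/W
R_cellular glass = ΣR − ΣR_known = 3.644 − 0.01269 = 3.631 K/W
(1/r₁−1/r₂)/(4πk) = 3.631 ⇒ k = 2.365/(4π·3.631) = 0.0518 W/m·K

k = 0.0518 W/m·K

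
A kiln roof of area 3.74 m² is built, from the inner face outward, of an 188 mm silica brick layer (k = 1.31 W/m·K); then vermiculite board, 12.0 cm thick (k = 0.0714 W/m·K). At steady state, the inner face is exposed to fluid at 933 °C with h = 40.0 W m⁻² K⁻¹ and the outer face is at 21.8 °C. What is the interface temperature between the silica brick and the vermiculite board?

Resistance network (inner→outer):
  R_conv,in = 1/(hA) = 1/(40.0·3.74) = 0.006684 K/W
  R_silica brick = L/(kA) = 0.188/(1.31·3.74) = 0.03837 K/W
  R_vermiculite board = L/(kA) = 0.120/(0.0714·3.74) = 0.4494 K/W
ΣR = 0.006684 + 0.03837 + 0.4494 = 0.4945 K/W
Q = ΔT/ΣR = (933 °C − 21.8 °C)/0.4945 = 1843 W
From the inner boundary to the silica brick/vermiculite board interface, ΣR_partial = 0.04505 K/W.
T_interface = T_in − Q·ΣR_partial = 933 °C − (1843)(0.04505) = 850 °C

T = 850 °C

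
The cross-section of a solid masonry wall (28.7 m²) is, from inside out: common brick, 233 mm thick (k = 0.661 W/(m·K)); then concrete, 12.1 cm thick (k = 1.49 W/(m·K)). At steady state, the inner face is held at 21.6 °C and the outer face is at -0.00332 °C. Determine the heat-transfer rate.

Q = 1430 W

Resistance network (inner→outer):
  R_common brick = L/(kA) = 0.233/(0.661·28.7) = 0.01228 K/W
  R_concrete = L/(kA) = 0.121/(1.49·28.7) = 0.002830 K/W
ΣR = 0.01228 + 0.002830 = 0.01511 K/W
Q = ΔT/ΣR = (21.6 °C − -0.00332 °C)/0.01511 = 1430 W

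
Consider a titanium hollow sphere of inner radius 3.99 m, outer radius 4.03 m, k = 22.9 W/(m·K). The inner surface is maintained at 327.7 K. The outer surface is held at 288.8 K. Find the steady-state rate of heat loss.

Q = 4πk·ΔT/(1/r₁ − 1/r₂) = 4π × 22.9 × 38.9 / (1/3.99 − 1/4.03) = 4.50×10^6 W

Q = 4.50×10^6 W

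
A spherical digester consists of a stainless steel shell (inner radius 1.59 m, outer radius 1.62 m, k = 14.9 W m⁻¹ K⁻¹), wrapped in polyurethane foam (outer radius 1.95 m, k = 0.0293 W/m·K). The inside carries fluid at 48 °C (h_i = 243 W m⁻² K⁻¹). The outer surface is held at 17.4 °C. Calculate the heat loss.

Q = 108 W

Resistance network (inner→outer):
  R_conv,in = 1/(4πr²h) = 1/(4π·1.59²·243) = 1.295×10^-4 K/W
  R_stainless steel = (1/1.59 − 1/1.62)/(4πk) = 0.01165/(4π·14.9) = 6.220×10^-5 K/W
  R_polyurethane foam = (1/1.62 − 1/1.95)/(4πk) = 0.1045/(4π·0.0293) = 0.2837 K/W
ΣR = 1.295×10^-4 + 6.220×10^-5 + 0.2837 = 0.2839 K/W
Q = ΔT/ΣR = (48 °C − 17.4 °C)/0.2839 = 108 W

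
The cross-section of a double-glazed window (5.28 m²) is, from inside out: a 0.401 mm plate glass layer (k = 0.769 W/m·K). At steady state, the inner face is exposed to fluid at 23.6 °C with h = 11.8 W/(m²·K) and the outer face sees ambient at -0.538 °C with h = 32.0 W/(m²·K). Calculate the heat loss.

Resistance network (inner→outer):
  R_conv,in = 1/(hA) = 1/(11.8·5.28) = 0.01605 K/W
  R_plate glass = L/(kA) = 4.01×10^-4/(0.769·5.28) = 9.876×10^-5 K/W
  R_conv,out = 1/(hA) = 1/(32.0·5.28) = 0.005919 K/W
ΣR = 0.01605 + 9.876×10^-5 + 0.005919 = 0.02207 K/W
Q = ΔT/ΣR = (23.6 °C − -0.538 °C)/0.02207 = 1090 W

Q = 1090 W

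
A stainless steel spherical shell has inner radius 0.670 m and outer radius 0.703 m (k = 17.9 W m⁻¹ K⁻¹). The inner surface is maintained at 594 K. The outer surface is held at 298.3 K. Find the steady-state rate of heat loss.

Q = 949 kW

Q = 4πk·ΔT/(1/r₁ − 1/r₂) = 4π × 17.9 × 295.7 / (1/0.670 − 1/0.703) = 9.49×10^5 W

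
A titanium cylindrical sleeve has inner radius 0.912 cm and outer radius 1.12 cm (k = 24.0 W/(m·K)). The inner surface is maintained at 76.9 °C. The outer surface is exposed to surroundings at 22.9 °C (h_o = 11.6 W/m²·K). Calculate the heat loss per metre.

Resistance network (inner→outer):
  R'_titanium = ln(0.0112/0.00912)/(2πk) = 0.2054/(2π·24.0) = 0.001362 m·K/W
  R'_conv,out = 1/(2πr h) = 1/(2π·0.0112·11.6) = 1.225 m·K/W
ΣR = 0.001362 + 1.225 = 1.226 m·K/W
Q' = ΔT/ΣR = (76.9 °C − 22.9 °C)/1.226 = 44.0 W/m

Q' = 44.0 W/m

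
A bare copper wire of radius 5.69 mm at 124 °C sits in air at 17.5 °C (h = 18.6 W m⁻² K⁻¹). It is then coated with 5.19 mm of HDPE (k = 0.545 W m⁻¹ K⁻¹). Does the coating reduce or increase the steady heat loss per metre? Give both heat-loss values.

Critical radius for a cylinder: r_cr = k/h = 0.0293 m = 2.93 cm.
Outer radius after coating: r₂ = 0.00569 + 0.00519 = 0.01088 m.
Since r₁ < r_cr and r₂ ≤ r_cr, the coating moves toward the maximum at r_cr — heat loss rises.
Bare: R = 1/(2πr₁h) = 1.504 m·K/W; Q = 106.5/1.504 = 70.8 W/m.
Coated: R = R_cond + R_conv = 0.9758 m·K/W; Q = 106.5/0.9758 = 109 W/m.

increases: 70.8 → 109 W/m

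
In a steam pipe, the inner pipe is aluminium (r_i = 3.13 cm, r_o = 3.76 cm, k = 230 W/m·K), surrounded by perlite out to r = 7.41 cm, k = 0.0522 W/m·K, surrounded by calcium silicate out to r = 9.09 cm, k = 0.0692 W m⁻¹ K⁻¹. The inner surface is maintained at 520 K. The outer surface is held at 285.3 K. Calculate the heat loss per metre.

Q' = 92.5 W/m

Series thermal resistances, inner to outer:
  R'_aluminium = ln(0.0376/0.0313)/(2πk) = 0.1834/(2π·230) = 1.269×10^-4 m·K/W
  R'_perlite = ln(0.0741/0.0376)/(2πk) = 0.6784/(2π·0.0522) = 2.068 m·K/W
  R'_calcium silicate = ln(0.0909/0.0741)/(2πk) = 0.2043/(2π·0.0692) = 0.4700 m·K/W
ΣR = 1.269×10^-4 + 2.068 + 0.4700 = 2.538 m·K/W
Q' = ΔT/ΣR = (520 K − 285.3 K)/2.538 = 92.5 W/m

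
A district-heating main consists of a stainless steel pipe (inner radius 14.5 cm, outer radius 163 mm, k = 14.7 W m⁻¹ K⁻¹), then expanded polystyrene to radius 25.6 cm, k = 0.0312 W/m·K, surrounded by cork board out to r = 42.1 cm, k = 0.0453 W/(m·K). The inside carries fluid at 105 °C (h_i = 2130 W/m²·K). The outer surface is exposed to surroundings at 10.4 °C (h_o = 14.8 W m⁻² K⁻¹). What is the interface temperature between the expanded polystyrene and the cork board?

Treat each layer as a resistance in series:
  R'_conv,in = 1/(2πr h) = 1/(2π·0.145·2130) = 5.153×10^-4 m·K/W
  R'_stainless steel = ln(0.163/0.145)/(2πk) = 0.1170/(2π·14.7) = 0.001267 m·K/W
  R'_expanded polystyrene = ln(0.256/0.163)/(2πk) = 0.4514/(2π·0.0312) = 2.303 m·K/W
  R'_cork board = ln(0.421/0.256)/(2πk) = 0.4975/(2π·0.0453) = 1.748 m·K/W
  R'_conv,out = 1/(2πr h) = 1/(2π·0.421·14.8) = 0.02554 m·K/W
ΣR = 5.153×10^-4 + 0.001267 + 2.303 + 1.748 + 0.02554 = 4.078 m·K/W
Q' = ΔT/ΣR = (105 °C − 10.4 °C)/4.078 = 23.20 W/m
From the inner boundary to the expanded polystyrene/cork board interface, ΣR_partial = 2.305 m·K/W.
T_interface = T_in − Q'·ΣR_partial = 105 °C − (23.20)(2.305) = 51.5 °C

T = 51.5 °C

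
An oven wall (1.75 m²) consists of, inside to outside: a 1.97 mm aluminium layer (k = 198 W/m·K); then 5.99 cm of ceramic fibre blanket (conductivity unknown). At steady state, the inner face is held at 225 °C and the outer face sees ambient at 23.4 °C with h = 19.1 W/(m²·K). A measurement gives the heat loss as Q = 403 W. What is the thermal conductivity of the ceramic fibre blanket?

ΣR = ΔT/Q = |225 − 23.4|/403 = 0.5002 K/W
Known resistances:
  R_aluminium = L/(kA) = 0.00197/(198·1.75) = 5.685×10^-6 K/W
  R_conv,out = 1/(hA) = 1/(19.1·1.75) = 0.02992 K/W
R_ceramic fibre blanket = ΣR − ΣR_known = 0.5002 − 0.02993 = 0.4703 K/W
L/(kA) = 0.4703 ⇒ k = 0.0599/(0.4703·1.75) = 0.0728 W/m·K

k = 0.0728 W/m·K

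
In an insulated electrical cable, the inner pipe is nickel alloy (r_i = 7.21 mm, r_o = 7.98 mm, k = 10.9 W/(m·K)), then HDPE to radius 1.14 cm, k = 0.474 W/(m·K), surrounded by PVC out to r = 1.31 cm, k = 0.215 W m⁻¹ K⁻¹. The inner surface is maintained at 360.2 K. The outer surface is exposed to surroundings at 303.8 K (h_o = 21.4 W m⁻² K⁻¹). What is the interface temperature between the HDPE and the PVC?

Resistance network (inner→outer):
  R'_nickel alloy = ln(0.00798/0.00721)/(2πk) = 0.1015/(2π·10.9) = 0.001482 m·K/W
  R'_HDPE = ln(0.0114/0.00798)/(2πk) = 0.3567/(2π·0.474) = 0.1198 m·K/W
  R'_PVC = ln(0.0131/0.0114)/(2πk) = 0.1390/(2π·0.215) = 0.1029 m·K/W
  R'_conv,out = 1/(2πr h) = 1/(2π·0.0131·21.4) = 0.5677 m·K/W
ΣR = 0.001482 + 0.1198 + 0.1029 + 0.5677 = 0.7919 m·K/W
Q' = ΔT/ΣR = (360.2 K − 303.8 K)/0.7919 = 71.22 W/m
From the inner boundary to the HDPE/PVC interface, ΣR_partial = 0.1213 m·K/W.
T_interface = T_in − Q'·ΣR_partial = 360.2 K − (71.22)(0.1213) = 351.6 K

T = 351.6 K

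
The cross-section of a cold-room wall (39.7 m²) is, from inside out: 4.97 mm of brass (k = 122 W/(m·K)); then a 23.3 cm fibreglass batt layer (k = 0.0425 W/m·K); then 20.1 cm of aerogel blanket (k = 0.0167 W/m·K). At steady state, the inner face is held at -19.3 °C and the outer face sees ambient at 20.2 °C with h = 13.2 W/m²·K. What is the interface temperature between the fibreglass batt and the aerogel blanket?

Treat each layer as a resistance in series:
  R_brass = L/(kA) = 0.00497/(122·39.7) = 1.026×10^-6 K/W
  R_fibreglass batt = L/(kA) = 0.233/(0.0425·39.7) = 0.1381 K/W
  R_aerogel blanket = L/(kA) = 0.201/(0.0167·39.7) = 0.3032 K/W
  R_conv,out = 1/(hA) = 1/(13.2·39.7) = 0.001908 K/W
ΣR = 1.026×10^-6 + 0.1381 + 0.3032 + 0.001908 = 0.4432 K/W
Q = ΔT/ΣR = (-19.3 °C − 20.2 °C)/0.4432 = -89.12 W
From the inner boundary to the fibreglass batt/aerogel blanket interface, ΣR_partial = 0.1381 K/W.
T_interface = T_in − Q·ΣR_partial = -19.3 °C − (-89.12)(0.1381) = -6.99 °C

T = -6.99 °C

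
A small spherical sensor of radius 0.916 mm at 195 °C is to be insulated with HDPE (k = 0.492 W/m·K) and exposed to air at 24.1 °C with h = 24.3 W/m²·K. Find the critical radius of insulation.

r_cr = 4.05 cm

For a sphere, r_cr = 2k_ins/h = 2·0.492/24.3 = 0.0405 m = 4.05 cm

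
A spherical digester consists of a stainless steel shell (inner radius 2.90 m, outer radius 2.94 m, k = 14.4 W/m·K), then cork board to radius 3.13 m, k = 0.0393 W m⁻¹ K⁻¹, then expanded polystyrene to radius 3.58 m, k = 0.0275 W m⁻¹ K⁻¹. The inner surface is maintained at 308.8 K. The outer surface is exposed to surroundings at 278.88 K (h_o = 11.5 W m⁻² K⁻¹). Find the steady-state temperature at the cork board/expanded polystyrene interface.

Resistance network (inner→outer):
  R_stainless steel = (1/2.90 − 1/2.94)/(4πk) = 0.004692/(4π·14.4) = 2.593×10^-5 K/W
  R_cork board = (1/2.94 − 1/3.13)/(4πk) = 0.02065/(4π·0.0393) = 0.04181 K/W
  R_expanded polystyrene = (1/3.13 − 1/3.58)/(4πk) = 0.04016/(4π·0.0275) = 0.1162 K/W
  R_conv,out = 1/(4πr²h) = 1/(4π·3.58²·11.5) = 5.399×10^-4 K/W
ΣR = 2.593×10^-5 + 0.04181 + 0.1162 + 5.399×10^-4 = 0.1586 K/W
Q = ΔT/ΣR = (308.8 K − 278.88 K)/0.1586 = 188.7 W
From the inner boundary to the cork board/expanded polystyrene interface, ΣR_partial = 0.04184 K/W.
T_interface = T_in − Q·ΣR_partial = 308.8 K − (188.7)(0.04184) = 300.9 K

T = 300.9 K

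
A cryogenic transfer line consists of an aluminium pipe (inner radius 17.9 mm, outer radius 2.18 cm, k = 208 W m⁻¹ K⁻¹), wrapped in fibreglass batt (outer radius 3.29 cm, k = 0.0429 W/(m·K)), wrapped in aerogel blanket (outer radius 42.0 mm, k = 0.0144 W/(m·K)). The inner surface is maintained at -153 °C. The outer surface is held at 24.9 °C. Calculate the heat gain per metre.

Q' = 42.1 W/m

Treat each layer as a resistance in series:
  R'_aluminium = ln(0.0218/0.0179)/(2πk) = 0.1971/(2π·208) = 1.508×10^-4 m·K/W
  R'_fibreglass batt = ln(0.0329/0.0218)/(2πk) = 0.4116/(2π·0.0429) = 1.527 m·K/W
  R'_aerogel blanket = ln(0.0420/0.0329)/(2πk) = 0.2442/(2π·0.0144) = 2.699 m·K/W
ΣR = 1.508×10^-4 + 1.527 + 2.699 = 4.226 m·K/W
Q' = ΔT/ΣR = (-153 °C − 24.9 °C)/4.226 = -42.1 W/m
(Negative Q' ⇒ heat flows inward; heat gain = 42.1 W/m.)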